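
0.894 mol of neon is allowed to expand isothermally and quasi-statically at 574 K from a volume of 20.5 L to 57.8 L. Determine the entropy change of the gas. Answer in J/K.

For an isothermal ideal gas ΔS_gas = nR ln(V₂/V₁) = 0.894 × 8.314 × ln(57.8/20.5) = 7.7 J/K.

ΔS_gas = 7.7 J/K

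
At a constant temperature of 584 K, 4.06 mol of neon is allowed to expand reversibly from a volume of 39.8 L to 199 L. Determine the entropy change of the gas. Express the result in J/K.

For an isothermal ideal gas ΔS_gas = nR ln(V₂/V₁) = 4.06 × 8.314 × ln(199/39.8) = 54.3 J/K.

ΔS_gas = 54.3 J/K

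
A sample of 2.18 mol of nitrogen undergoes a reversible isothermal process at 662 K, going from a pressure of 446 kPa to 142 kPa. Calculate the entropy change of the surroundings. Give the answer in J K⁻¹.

ΔS_surr = -20.7 J/K

For an isothermal ideal gas ΔS_gas = nR ln(P₁/P₂) = 2.18 × 8.314 × ln(446/142) = 20.7 J/K.
The process is reversible, so ΔS_surr = −ΔS_gas = -20.7 J/K and ΔS_universe = 0.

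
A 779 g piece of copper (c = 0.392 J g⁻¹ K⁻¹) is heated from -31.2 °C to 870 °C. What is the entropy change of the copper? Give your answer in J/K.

ΔS = 474 J/K

In kelvin: T₁ = 241.95 K, T₂ = 1143.15 K. ΔS = ∫dQ_rev/T = m c ln(T₂/T₁) = 779 × 0.392 × ln(1143.15/241.95) = 474 J/K.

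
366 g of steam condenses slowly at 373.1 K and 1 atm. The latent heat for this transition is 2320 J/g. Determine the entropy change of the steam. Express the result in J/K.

Heat released by the substance: Q = −mL = −366 × 2320 = −849120 J.
At constant T, ΔS = Q_rev/T = −849120 / 373.1 = -2280 J/K.

ΔS = -2280 J/K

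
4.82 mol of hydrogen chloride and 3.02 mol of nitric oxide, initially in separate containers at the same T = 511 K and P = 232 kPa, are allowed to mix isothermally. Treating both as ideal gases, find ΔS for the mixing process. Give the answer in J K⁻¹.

ΔS_mix = 43.4 J/K

Mole fractions: x_A = 4.82/7.84 = 0.615, x_B = 0.385.
ΔS_mix = −R(n_A ln x_A + n_B ln x_B) = −8.314 × (4.82 ln 0.615 + 3.02 ln 0.385) = 43.4 J/K.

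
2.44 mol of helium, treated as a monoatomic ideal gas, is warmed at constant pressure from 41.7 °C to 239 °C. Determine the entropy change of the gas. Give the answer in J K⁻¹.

In kelvin: T₁ = 314.85 K, T₂ = 512.15 K. At constant pressure, ΔS = nC_p ln(T₂/T₁) with C_p = 5R/2 = 20.79 J mol⁻¹ K⁻¹.
ΔS = 2.44 × 20.79 × ln(512.15/314.85) = 24.7 J/K.

ΔS = 24.7 J/K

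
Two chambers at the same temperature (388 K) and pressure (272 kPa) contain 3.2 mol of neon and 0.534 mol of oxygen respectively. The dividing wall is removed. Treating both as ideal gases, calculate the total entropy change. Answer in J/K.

ΔS_mix = 12.7 J/K

Mole fractions: x_A = 3.2/3.73 = 0.857, x_B = 0.143.
ΔS_mix = −R(n_A ln x_A + n_B ln x_B) = −8.314 × (3.2 ln 0.857 + 0.534 ln 0.143) = 12.7 J/K.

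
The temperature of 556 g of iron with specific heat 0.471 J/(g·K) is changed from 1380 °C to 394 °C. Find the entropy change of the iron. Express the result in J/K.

ΔS = -238 J/K

In kelvin: T₁ = 1653.15 K, T₂ = 667.15 K. ΔS = ∫dQ_rev/T = m c ln(T₂/T₁) = 556 × 0.471 × ln(667.15/1653.15) = -238 J/K.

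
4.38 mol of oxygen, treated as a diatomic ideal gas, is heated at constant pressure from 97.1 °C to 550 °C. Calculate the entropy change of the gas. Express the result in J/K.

ΔS = 102 J/K

In kelvin: T₁ = 370.25 K, T₂ = 823.15 K. At constant pressure, ΔS = nC_p ln(T₂/T₁) with C_p = 7R/2 = 29.1 J mol⁻¹ K⁻¹.
ΔS = 4.38 × 29.1 × ln(823.15/370.25) = 102 J/K.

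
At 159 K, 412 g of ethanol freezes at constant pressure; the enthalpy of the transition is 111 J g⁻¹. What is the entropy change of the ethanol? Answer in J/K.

Heat released by the substance: Q = −mL = −412 × 111 = −45732 J.
At constant T, ΔS = Q_rev/T = −45732 / 159 = -288 J/K.

ΔS = -288 J/K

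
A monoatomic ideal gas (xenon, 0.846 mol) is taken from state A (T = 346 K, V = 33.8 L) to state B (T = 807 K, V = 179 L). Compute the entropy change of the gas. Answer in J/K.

ΔS = 20.7 J/K

Entropy is a state function: ΔS = nC_V ln(T₂/T₁) + nR ln(V₂/V₁), with C_V = 3R/2 = 12.47 J mol⁻¹ K⁻¹ for a monoatomic ideal gas.
ΔS = 0.846 × [12.47 × ln(807/346) + 8.314 × ln(179/33.8)] = 20.7 J/K.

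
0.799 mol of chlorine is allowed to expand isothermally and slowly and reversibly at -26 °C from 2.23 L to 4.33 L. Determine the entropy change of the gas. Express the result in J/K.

ΔS_gas = 4.41 J/K

For an isothermal ideal gas ΔS_gas = nR ln(V₂/V₁) = 0.799 × 8.314 × ln(4.33/2.23) = 4.41 J/K.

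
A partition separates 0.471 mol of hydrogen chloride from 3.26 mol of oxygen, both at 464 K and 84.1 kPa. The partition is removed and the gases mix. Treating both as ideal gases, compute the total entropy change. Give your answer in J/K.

Mole fractions: x_A = 0.471/3.73 = 0.126, x_B = 0.874.
ΔS_mix = −R(n_A ln x_A + n_B ln x_B) = −8.314 × (0.471 ln 0.126 + 3.26 ln 0.874) = 11.8 J/K.

ΔS_mix = 11.8 J/K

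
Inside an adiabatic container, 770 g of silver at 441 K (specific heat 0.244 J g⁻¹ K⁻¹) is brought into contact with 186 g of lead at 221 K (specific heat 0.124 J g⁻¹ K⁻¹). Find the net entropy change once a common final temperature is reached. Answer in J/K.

ΔS_total = 4.1 J/K

Energy balance: T_f = (m₁c₁T₁ + m₂c₂T₂)/(m₁c₁ + m₂c₂) = 416.95 K.
ΔS₁ = m₁c₁ ln(T_f/T₁) = 187.88 × ln(416.95/441) = -10.54 J/K.
ΔS₂ = m₂c₂ ln(T_f/T₂) = 23.064 × ln(416.95/221) = 14.64 J/K.
ΔS_total = -10.54 + 14.64 = 4.1 J/K.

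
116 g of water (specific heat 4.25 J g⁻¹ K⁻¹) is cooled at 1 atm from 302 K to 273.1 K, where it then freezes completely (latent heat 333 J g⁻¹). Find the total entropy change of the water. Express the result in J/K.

Cooling step: ΔS₁ = m c ln(T_tr/T_i) = 116 × 4.25 × ln(273.1/302) = -49.59 J/K.
Phase change: ΔS₂ = −mL/T_tr = −116 × 333 / 273.1 = -141.4 J/K.
ΔS_total = (-49.59) + (-141.4) = -191 J/K.

ΔS = -191 J/K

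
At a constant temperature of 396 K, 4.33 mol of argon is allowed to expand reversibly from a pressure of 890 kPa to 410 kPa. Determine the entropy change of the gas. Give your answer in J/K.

ΔS_gas = 27.9 J/K

For an isothermal ideal gas ΔS_gas = nR ln(P₁/P₂) = 4.33 × 8.314 × ln(890/410) = 27.9 J/K.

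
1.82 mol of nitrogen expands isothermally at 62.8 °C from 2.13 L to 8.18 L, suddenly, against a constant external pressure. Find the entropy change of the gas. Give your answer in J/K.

Entropy is a state function, so ΔS_gas depends only on the end states.
For an isothermal ideal gas ΔS_gas = nR ln(V₂/V₁) = 1.82 × 8.314 × ln(8.18/2.13) = 20.4 J/K.

ΔS_gas = 20.4 J/K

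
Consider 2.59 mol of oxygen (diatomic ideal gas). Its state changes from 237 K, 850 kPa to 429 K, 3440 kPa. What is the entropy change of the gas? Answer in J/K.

ΔS = 14.6 J/K

ΔS = nC_p ln(T₂/T₁) − nR ln(P₂/P₁), with C_p = 7R/2 = 29.1 J mol⁻¹ K⁻¹ for a diatomic ideal gas.
ΔS = 2.59 × [29.1 × ln(429/237) − 8.314 × ln(3440/850)] = 14.6 J/K.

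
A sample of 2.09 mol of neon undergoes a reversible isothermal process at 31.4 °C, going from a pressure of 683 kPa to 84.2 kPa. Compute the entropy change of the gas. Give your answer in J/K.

For an isothermal ideal gas ΔS_gas = nR ln(P₁/P₂) = 2.09 × 8.314 × ln(683/84.2) = 36.4 J/K.

ΔS_gas = 36.4 J/K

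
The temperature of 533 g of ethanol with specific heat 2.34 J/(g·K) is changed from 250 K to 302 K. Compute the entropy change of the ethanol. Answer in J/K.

ΔS = 236 J/K

ΔS = ∫dQ_rev/T = m c ln(T₂/T₁) = 533 × 2.34 × ln(302/250) = 236 J/K.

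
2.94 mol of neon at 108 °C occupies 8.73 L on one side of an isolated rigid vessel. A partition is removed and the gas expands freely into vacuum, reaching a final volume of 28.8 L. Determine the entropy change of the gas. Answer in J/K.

ΔS_gas = 29.2 J/K

For an ideal gas in free expansion Q = 0 and W = 0, so T is unchanged.
Entropy is a state function; using a reversible isothermal path, ΔS_gas = nR ln(V₂/V₁) = 2.94 × 8.314 × ln(28.8/8.73) = 29.2 J/K.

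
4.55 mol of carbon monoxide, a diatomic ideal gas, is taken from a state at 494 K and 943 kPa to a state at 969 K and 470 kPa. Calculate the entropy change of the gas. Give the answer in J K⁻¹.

ΔS = 116 J/K

ΔS = nC_p ln(T₂/T₁) − nR ln(P₂/P₁), with C_p = 7R/2 = 29.1 J mol⁻¹ K⁻¹ for a diatomic ideal gas.
ΔS = 4.55 × [29.1 × ln(969/494) − 8.314 × ln(470/943)] = 116 J/K.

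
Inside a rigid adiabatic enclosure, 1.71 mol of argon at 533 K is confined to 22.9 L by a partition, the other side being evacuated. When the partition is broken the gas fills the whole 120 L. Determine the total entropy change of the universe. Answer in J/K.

For an ideal gas in free expansion Q = 0 and W = 0, so T is unchanged.
Entropy is a state function; using a reversible isothermal path, ΔS_gas = nR ln(V₂/V₁) = 1.71 × 8.314 × ln(120/22.9) = 23.5 J/K.
The insulated surroundings exchange no heat, so ΔS_surr = 0 and ΔS_universe = ΔS_gas.

ΔS_universe = 23.5 J/K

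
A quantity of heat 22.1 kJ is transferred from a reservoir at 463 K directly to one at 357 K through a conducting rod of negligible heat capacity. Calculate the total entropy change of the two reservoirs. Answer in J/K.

ΔS_hot = −Q/T_H = −22100/463 = -47.73 J/K and ΔS_cold = +Q/T_C = 22100/357 = 61.9 J/K.
ΔS_total = -47.73 + 61.9 = 14.2 J/K, positive as the second law requires.

ΔS_total = 14.2 J/K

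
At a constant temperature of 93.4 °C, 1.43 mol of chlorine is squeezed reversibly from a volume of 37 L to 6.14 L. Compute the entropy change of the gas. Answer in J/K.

ΔS_gas = -21.4 J/K

For an isothermal ideal gas ΔS_gas = nR ln(V₂/V₁) = 1.43 × 8.314 × ln(6.14/37) = -21.4 J/K.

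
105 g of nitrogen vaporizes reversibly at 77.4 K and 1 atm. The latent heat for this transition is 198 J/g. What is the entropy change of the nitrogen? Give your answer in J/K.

Heat absorbed by the substance: Q = mL = 105 × 198 = 20790 J.
At constant T, ΔS = Q_rev/T = 20790 / 77.4 = 269 J/K.

ΔS = 269 J/K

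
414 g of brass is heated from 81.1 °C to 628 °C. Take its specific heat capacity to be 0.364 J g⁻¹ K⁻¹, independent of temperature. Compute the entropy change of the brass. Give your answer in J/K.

In kelvin: T₁ = 354.25 K, T₂ = 901.15 K. ΔS = ∫dQ_rev/T = m c ln(T₂/T₁) = 414 × 0.364 × ln(901.15/354.25) = 141 J/K.

ΔS = 141 J/K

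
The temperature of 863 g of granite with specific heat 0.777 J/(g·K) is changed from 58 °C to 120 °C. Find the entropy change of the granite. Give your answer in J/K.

In kelvin: T₁ = 331.15 K, T₂ = 393.15 K. ΔS = ∫dQ_rev/T = m c ln(T₂/T₁) = 863 × 0.777 × ln(393.15/331.15) = 115 J/K.

ΔS = 115 J/K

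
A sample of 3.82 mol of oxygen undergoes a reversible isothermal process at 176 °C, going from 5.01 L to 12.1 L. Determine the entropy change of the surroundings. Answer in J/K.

For an isothermal ideal gas ΔS_gas = nR ln(V₂/V₁) = 3.82 × 8.314 × ln(12.1/5.01) = 28 J/K.
The process is reversible, so ΔS_surr = −ΔS_gas = -28 J/K and ΔS_universe = 0.

ΔS_surr = -28 J/K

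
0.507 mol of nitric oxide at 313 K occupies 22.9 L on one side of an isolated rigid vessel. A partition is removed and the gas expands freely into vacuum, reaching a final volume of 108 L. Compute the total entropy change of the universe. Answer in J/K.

ΔS_universe = 6.54 J/K

No heat is exchanged and no work is done, so the ideal-gas temperature stays constant.
Entropy is a state function; using a reversible isothermal path, ΔS_gas = nR ln(V₂/V₁) = 0.507 × 8.314 × ln(108/22.9) = 6.54 J/K.
The insulated surroundings exchange no heat, so ΔS_surr = 0 and ΔS_universe = ΔS_gas.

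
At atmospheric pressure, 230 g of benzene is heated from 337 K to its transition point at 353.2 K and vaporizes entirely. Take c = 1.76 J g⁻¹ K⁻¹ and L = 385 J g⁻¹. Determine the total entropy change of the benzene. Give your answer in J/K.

ΔS = 270 J/K

Warming step: ΔS₁ = m c ln(T_tr/T_i) = 230 × 1.76 × ln(353.2/337) = 19.01 J/K.
Phase change: ΔS₂ = +mL/T_tr = 230 × 385 / 353.2 = 250.7 J/K.
ΔS_total = (19.01) + (250.7) = 270 J/K.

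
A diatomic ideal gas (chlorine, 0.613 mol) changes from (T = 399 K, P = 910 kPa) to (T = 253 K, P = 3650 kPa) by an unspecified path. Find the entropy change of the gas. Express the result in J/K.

ΔS = -15.2 J/K

ΔS = nC_p ln(T₂/T₁) − nR ln(P₂/P₁), with C_p = 7R/2 = 29.1 J mol⁻¹ K⁻¹ for a diatomic ideal gas.
ΔS = 0.613 × [29.1 × ln(253/399) − 8.314 × ln(3650/910)] = -15.2 J/K.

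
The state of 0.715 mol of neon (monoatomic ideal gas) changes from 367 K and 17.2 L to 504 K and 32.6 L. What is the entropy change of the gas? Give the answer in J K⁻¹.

ΔS = 6.63 J/K

Entropy is a state function: ΔS = nC_V ln(T₂/T₁) + nR ln(V₂/V₁), with C_V = 3R/2 = 12.47 J mol⁻¹ K⁻¹ for a monoatomic ideal gas.
ΔS = 0.715 × [12.47 × ln(504/367) + 8.314 × ln(32.6/17.2)] = 6.63 J/K.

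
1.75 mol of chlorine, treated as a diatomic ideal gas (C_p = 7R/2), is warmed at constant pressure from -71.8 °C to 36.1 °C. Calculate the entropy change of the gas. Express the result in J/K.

In kelvin: T₁ = 201.35 K, T₂ = 309.25 K. At constant pressure, ΔS = nC_p ln(T₂/T₁) with C_p = 7R/2 = 29.1 J mol⁻¹ K⁻¹.
ΔS = 1.75 × 29.1 × ln(309.25/201.35) = 21.9 J/K.

ΔS = 21.9 J/K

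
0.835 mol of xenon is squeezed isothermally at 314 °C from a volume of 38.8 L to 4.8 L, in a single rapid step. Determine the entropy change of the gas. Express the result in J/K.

ΔS_gas = -14.5 J/K

Entropy is a state function, so ΔS_gas depends only on the end states.
For an isothermal ideal gas ΔS_gas = nR ln(V₂/V₁) = 0.835 × 8.314 × ln(4.8/38.8) = -14.5 J/K.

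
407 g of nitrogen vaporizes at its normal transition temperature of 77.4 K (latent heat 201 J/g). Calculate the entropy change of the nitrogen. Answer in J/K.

ΔS = 1060 J/K

Heat absorbed by the substance: Q = mL = 407 × 201 = 81807 J.
At constant T, ΔS = Q_rev/T = 81807 / 77.4 = 1060 J/K.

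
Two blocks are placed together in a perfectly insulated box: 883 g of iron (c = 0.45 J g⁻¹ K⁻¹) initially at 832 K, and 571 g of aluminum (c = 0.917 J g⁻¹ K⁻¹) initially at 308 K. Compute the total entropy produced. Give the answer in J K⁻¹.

ΔS_total = 112 J/K

Energy balance: T_f = (m₁c₁T₁ + m₂c₂T₂)/(m₁c₁ + m₂c₂) = 534.08 K.
ΔS₁ = m₁c₁ ln(T_f/T₁) = 397.35 × ln(534.08/832) = -176.1 J/K.
ΔS₂ = m₂c₂ ln(T_f/T₂) = 523.607 × ln(534.08/308) = 288.2 J/K.
ΔS_total = -176.1 + 288.2 = 112 J/K.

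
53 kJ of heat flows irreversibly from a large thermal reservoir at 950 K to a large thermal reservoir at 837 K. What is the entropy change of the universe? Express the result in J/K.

ΔS_hot = −Q/T_H = −53000/950 = -55.79 J/K and ΔS_cold = +Q/T_C = 53000/837 = 63.32 J/K.
ΔS_total = -55.79 + 63.32 = 7.53 J/K, positive as the second law requires.

ΔS_total = 7.53 J/K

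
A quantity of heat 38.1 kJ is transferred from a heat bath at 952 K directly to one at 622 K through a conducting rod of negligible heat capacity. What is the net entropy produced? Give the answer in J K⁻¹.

ΔS_hot = −Q/T_H = −38100/952 = -40.02 J/K and ΔS_cold = +Q/T_C = 38100/622 = 61.25 J/K.
ΔS_total = -40.02 + 61.25 = 21.2 J/K, positive as the second law requires.

ΔS_total = 21.2 J/K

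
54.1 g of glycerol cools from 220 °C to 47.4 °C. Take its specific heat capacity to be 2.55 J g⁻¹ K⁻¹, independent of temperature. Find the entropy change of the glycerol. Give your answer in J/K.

ΔS = -59.4 J/K

In kelvin: T₁ = 493.15 K, T₂ = 320.55 K. ΔS = ∫dQ_rev/T = m c ln(T₂/T₁) = 54.1 × 2.55 × ln(320.55/493.15) = -59.4 J/K.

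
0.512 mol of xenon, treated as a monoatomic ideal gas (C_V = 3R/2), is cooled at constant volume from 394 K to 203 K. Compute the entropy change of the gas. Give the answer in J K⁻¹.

ΔS = -4.23 J/K

At constant volume, ΔS = nC_V ln(T₂/T₁) with C_V = 3R/2 = 12.47 J mol⁻¹ K⁻¹.
ΔS = 0.512 × 12.47 × ln(203/394) = -4.23 J/K.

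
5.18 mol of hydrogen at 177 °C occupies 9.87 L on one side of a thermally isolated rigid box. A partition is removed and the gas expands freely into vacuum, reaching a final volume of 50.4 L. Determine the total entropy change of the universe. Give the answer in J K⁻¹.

ΔS_universe = 70.2 J/K

For an ideal gas in free expansion Q = 0 and W = 0, so T is unchanged.
Entropy is a state function; using a reversible isothermal path, ΔS_gas = nR ln(V₂/V₁) = 5.18 × 8.314 × ln(50.4/9.87) = 70.2 J/K.
The insulated surroundings exchange no heat, so ΔS_surr = 0 and ΔS_universe = ΔS_gas.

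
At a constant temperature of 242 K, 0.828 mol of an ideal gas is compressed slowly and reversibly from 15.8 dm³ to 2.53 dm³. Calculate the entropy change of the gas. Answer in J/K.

For an isothermal ideal gas ΔS_gas = nR ln(V₂/V₁) = 0.828 × 8.314 × ln(2.53/15.8) = -12.6 J/K.

ΔS_gas = -12.6 J/K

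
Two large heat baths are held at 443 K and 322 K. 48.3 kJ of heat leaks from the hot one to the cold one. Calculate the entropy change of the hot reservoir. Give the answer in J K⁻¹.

The hot reservoir loses heat Q, so ΔS_hot = −Q/T_H = −48300/443 = -109 J/K.

ΔS_hot = -109 J/K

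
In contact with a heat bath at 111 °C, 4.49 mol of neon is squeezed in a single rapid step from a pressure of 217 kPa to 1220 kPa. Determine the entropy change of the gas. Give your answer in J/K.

ΔS_gas = -64.5 J/K

Entropy is a state function, so ΔS_gas depends only on the end states.
For an isothermal ideal gas ΔS_gas = nR ln(P₁/P₂) = 4.49 × 8.314 × ln(217/1220) = -64.5 J/K.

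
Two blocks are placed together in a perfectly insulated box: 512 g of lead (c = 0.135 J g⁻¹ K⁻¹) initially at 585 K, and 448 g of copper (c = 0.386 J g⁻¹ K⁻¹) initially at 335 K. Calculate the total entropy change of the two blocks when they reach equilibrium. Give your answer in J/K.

Energy balance: T_f = (m₁c₁T₁ + m₂c₂T₂)/(m₁c₁ + m₂c₂) = 406.39 K.
ΔS₁ = m₁c₁ ln(T_f/T₁) = 69.12 × ln(406.39/585) = -25.18 J/K.
ΔS₂ = m₂c₂ ln(T_f/T₂) = 172.928 × ln(406.39/335) = 33.41 J/K.
ΔS_total = -25.18 + 33.41 = 8.23 J/K.

ΔS_total = 8.23 J/K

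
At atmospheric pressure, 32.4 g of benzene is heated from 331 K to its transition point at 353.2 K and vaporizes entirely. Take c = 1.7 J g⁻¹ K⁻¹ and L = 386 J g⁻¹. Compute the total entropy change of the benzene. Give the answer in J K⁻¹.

ΔS = 39 J/K

Warming step: ΔS₁ = m c ln(T_tr/T_i) = 32.4 × 1.7 × ln(353.2/331) = 3.576 J/K.
Phase change: ΔS₂ = +mL/T_tr = 32.4 × 386 / 353.2 = 35.41 J/K.
ΔS_total = (3.576) + (35.41) = 39 J/K.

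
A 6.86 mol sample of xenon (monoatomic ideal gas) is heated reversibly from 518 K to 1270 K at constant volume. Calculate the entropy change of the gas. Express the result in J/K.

ΔS = 76.7 J/K

At constant volume, ΔS = nC_V ln(T₂/T₁) with C_V = 3R/2 = 12.47 J mol⁻¹ K⁻¹.
ΔS = 6.86 × 12.47 × ln(1270/518) = 76.7 J/K.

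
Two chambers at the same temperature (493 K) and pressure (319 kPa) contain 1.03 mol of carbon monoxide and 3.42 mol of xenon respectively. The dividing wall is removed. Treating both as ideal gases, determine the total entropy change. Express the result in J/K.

ΔS_mix = 20 J/K

Mole fractions: x_A = 1.03/4.45 = 0.231, x_B = 0.769.
ΔS_mix = −R(n_A ln x_A + n_B ln x_B) = −8.314 × (1.03 ln 0.231 + 3.42 ln 0.769) = 20 J/K.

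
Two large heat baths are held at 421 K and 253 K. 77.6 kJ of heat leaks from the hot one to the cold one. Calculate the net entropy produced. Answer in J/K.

ΔS_hot = −Q/T_H = −77600/421 = -184.3 J/K and ΔS_cold = +Q/T_C = 77600/253 = 306.7 J/K.
ΔS_total = -184.3 + 306.7 = 122 J/K, positive as the second law requires.

ΔS_total = 122 J/K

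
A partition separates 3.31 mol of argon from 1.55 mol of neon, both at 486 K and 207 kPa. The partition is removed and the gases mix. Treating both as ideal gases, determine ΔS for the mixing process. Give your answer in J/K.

Mole fractions: x_A = 3.31/4.86 = 0.681, x_B = 0.319.
ΔS_mix = −R(n_A ln x_A + n_B ln x_B) = −8.314 × (3.31 ln 0.681 + 1.55 ln 0.319) = 25.3 J/K.

ΔS_mix = 25.3 J/K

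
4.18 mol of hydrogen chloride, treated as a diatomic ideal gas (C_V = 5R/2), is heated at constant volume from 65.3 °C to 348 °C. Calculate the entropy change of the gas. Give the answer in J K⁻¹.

ΔS = 52.8 J/K

In kelvin: T₁ = 338.45 K, T₂ = 621.15 K. At constant volume, ΔS = nC_V ln(T₂/T₁) with C_V = 5R/2 = 20.79 J mol⁻¹ K⁻¹.
ΔS = 4.18 × 20.79 × ln(621.15/338.45) = 52.8 J/K.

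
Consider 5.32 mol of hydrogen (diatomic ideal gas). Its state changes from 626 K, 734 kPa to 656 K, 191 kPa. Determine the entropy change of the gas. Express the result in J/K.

ΔS = 66.8 J/K

ΔS = nC_p ln(T₂/T₁) − nR ln(P₂/P₁), with C_p = 7R/2 = 29.1 J mol⁻¹ K⁻¹ for a diatomic ideal gas.
ΔS = 5.32 × [29.1 × ln(656/626) − 8.314 × ln(191/734)] = 66.8 J/K.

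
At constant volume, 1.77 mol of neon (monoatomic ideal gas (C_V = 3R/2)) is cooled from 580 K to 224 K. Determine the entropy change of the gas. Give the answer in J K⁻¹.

ΔS = -21 J/K

At constant volume, ΔS = nC_V ln(T₂/T₁) with C_V = 3R/2 = 12.47 J mol⁻¹ K⁻¹.
ΔS = 1.77 × 12.47 × ln(224/580) = -21 J/K.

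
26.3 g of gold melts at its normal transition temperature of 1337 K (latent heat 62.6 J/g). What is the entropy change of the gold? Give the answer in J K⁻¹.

Heat absorbed by the substance: Q = mL = 26.3 × 62.6 = 1646.38 J.
At constant T, ΔS = Q_rev/T = 1646.38 / 1337 = 1.23 J/K.

ΔS = 1.23 J/K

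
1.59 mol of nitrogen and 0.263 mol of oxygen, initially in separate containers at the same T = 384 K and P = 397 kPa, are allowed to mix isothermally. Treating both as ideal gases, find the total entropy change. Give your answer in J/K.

Mole fractions: x_A = 1.59/1.85 = 0.858, x_B = 0.142.
ΔS_mix = −R(n_A ln x_A + n_B ln x_B) = −8.314 × (1.59 ln 0.858 + 0.263 ln 0.142) = 6.29 J/K.

ΔS_mix = 6.29 J/K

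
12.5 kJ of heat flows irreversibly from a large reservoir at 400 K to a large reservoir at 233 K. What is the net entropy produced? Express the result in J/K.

ΔS_total = 22.4 J/K

ΔS_hot = −Q/T_H = −12500/400 = -31.25 J/K and ΔS_cold = +Q/T_C = 12500/233 = 53.65 J/K.
ΔS_total = -31.25 + 53.65 = 22.4 J/K, positive as the second law requires.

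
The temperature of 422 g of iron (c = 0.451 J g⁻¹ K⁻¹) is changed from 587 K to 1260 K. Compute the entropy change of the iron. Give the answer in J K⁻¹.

ΔS = ∫dQ_rev/T = m c ln(T₂/T₁) = 422 × 0.451 × ln(1260/587) = 145 J/K.

ΔS = 145 J/K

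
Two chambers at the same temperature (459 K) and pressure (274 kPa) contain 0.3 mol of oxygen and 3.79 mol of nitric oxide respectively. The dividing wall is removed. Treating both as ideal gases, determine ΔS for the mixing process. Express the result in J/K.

Mole fractions: x_A = 0.3/4.09 = 0.0733, x_B = 0.927.
ΔS_mix = −R(n_A ln x_A + n_B ln x_B) = −8.314 × (0.3 ln 0.0733 + 3.79 ln 0.927) = 8.92 J/K.

ΔS_mix = 8.92 J/K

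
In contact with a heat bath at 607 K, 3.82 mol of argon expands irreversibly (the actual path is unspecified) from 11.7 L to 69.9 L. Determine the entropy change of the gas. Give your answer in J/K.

Entropy is a state function, so ΔS_gas depends only on the end states.
For an isothermal ideal gas ΔS_gas = nR ln(V₂/V₁) = 3.82 × 8.314 × ln(69.9/11.7) = 56.8 J/K.

ΔS_gas = 56.8 J/K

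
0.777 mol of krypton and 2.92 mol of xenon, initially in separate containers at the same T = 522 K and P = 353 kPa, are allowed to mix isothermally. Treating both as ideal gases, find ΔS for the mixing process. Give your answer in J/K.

Mole fractions: x_A = 0.777/3.7 = 0.21, x_B = 0.79.
ΔS_mix = −R(n_A ln x_A + n_B ln x_B) = −8.314 × (0.777 ln 0.21 + 2.92 ln 0.79) = 15.8 J/K.

ΔS_mix = 15.8 J/K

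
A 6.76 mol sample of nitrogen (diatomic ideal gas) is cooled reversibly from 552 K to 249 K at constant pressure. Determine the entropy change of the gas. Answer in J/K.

At constant pressure, ΔS = nC_p ln(T₂/T₁) with C_p = 7R/2 = 29.1 J mol⁻¹ K⁻¹.
ΔS = 6.76 × 29.1 × ln(249/552) = -157 J/K.

ΔS = -157 J/K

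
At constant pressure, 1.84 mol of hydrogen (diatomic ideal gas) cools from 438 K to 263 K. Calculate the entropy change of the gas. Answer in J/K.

ΔS = -27.3 J/K

At constant pressure, ΔS = nC_p ln(T₂/T₁) with C_p = 7R/2 = 29.1 J mol⁻¹ K⁻¹.
ΔS = 1.84 × 29.1 × ln(263/438) = -27.3 J/K.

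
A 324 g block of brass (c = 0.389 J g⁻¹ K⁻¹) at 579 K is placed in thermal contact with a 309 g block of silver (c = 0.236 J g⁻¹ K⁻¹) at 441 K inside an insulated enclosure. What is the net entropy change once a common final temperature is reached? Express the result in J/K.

Energy balance: T_f = (m₁c₁T₁ + m₂c₂T₂)/(m₁c₁ + m₂c₂) = 528.42 K.
ΔS₁ = m₁c₁ ln(T_f/T₁) = 126.036 × ln(528.42/579) = -11.52 J/K.
ΔS₂ = m₂c₂ ln(T_f/T₂) = 72.924 × ln(528.42/441) = 13.19 J/K.
ΔS_total = -11.52 + 13.19 = 1.67 J/K.

ΔS_total = 1.67 J/K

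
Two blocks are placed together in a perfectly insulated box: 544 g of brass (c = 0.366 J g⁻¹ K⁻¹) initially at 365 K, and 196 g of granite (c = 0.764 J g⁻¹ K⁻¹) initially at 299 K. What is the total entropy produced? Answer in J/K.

ΔS_total = 1.68 J/K

Energy balance: T_f = (m₁c₁T₁ + m₂c₂T₂)/(m₁c₁ + m₂c₂) = 336.67 K.
ΔS₁ = m₁c₁ ln(T_f/T₁) = 199.104 × ln(336.67/365) = -16.09 J/K.
ΔS₂ = m₂c₂ ln(T_f/T₂) = 149.744 × ln(336.67/299) = 17.77 J/K.
ΔS_total = -16.09 + 17.77 = 1.68 J/K.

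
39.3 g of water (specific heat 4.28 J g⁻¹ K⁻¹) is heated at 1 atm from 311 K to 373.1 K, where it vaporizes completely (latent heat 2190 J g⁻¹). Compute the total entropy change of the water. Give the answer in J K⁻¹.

Warming step: ΔS₁ = m c ln(T_tr/T_i) = 39.3 × 4.28 × ln(373.1/311) = 30.62 J/K.
Phase change: ΔS₂ = +mL/T_tr = 39.3 × 2190 / 373.1 = 230.7 J/K.
ΔS_total = (30.62) + (230.7) = 261 J/K.

ΔS = 261 J/K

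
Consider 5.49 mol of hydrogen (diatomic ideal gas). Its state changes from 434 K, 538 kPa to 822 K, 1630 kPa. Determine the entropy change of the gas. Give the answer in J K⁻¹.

ΔS = 51.4 J/K

ΔS = nC_p ln(T₂/T₁) − nR ln(P₂/P₁), with C_p = 7R/2 = 29.1 J mol⁻¹ K⁻¹ for a diatomic ideal gas.
ΔS = 5.49 × [29.1 × ln(822/434) − 8.314 × ln(1630/538)] = 51.4 J/K.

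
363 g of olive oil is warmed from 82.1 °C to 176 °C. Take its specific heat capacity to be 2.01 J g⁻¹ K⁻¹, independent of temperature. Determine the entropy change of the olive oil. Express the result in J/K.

In kelvin: T₁ = 355.25 K, T₂ = 449.15 K. ΔS = ∫dQ_rev/T = m c ln(T₂/T₁) = 363 × 2.01 × ln(449.15/355.25) = 171 J/K.

ΔS = 171 J/K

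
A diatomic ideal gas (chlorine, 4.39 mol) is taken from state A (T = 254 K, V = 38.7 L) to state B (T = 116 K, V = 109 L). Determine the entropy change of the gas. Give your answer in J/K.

Entropy is a state function: ΔS = nC_V ln(T₂/T₁) + nR ln(V₂/V₁), with C_V = 5R/2 = 20.79 J mol⁻¹ K⁻¹ for a diatomic ideal gas.
ΔS = 4.39 × [20.79 × ln(116/254) + 8.314 × ln(109/38.7)] = -33.7 J/K.

ΔS = -33.7 J/K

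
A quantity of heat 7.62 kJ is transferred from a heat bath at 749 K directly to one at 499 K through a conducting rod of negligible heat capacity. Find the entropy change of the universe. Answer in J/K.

ΔS_hot = −Q/T_H = −7620/749 = -10.17 J/K and ΔS_cold = +Q/T_C = 7620/499 = 15.27 J/K.
ΔS_total = -10.17 + 15.27 = 5.1 J/K, positive as the second law requires.

ΔS_total = 5.1 J/K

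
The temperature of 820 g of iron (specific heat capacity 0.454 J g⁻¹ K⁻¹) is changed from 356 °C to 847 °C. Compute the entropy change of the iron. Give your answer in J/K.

In kelvin: T₁ = 629.15 K, T₂ = 1120.15 K. ΔS = ∫dQ_rev/T = m c ln(T₂/T₁) = 820 × 0.454 × ln(1120.15/629.15) = 215 J/K.

ΔS = 215 J/K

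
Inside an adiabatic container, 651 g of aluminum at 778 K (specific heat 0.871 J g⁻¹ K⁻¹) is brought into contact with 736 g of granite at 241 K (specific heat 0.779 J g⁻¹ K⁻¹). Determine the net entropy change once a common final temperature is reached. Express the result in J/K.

Energy balance: T_f = (m₁c₁T₁ + m₂c₂T₂)/(m₁c₁ + m₂c₂) = 508.01 K.
ΔS₁ = m₁c₁ ln(T_f/T₁) = 567.021 × ln(508.01/778) = -241.7 J/K.
ΔS₂ = m₂c₂ ln(T_f/T₂) = 573.344 × ln(508.01/241) = 427.5 J/K.
ΔS_total = -241.7 + 427.5 = 186 J/K.

ΔS_total = 186 J/K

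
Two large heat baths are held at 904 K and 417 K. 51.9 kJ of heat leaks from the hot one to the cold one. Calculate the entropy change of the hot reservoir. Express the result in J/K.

ΔS_hot = -57.4 J/K

The hot reservoir loses heat Q, so ΔS_hot = −Q/T_H = −51900/904 = -57.4 J/K.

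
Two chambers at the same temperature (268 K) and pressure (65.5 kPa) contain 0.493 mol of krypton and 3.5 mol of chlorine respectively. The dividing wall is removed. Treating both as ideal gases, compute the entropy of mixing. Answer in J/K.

ΔS_mix = 12.4 J/K

Mole fractions: x_A = 0.493/3.99 = 0.123, x_B = 0.877.
ΔS_mix = −R(n_A ln x_A + n_B ln x_B) = −8.314 × (0.493 ln 0.123 + 3.5 ln 0.877) = 12.4 J/K.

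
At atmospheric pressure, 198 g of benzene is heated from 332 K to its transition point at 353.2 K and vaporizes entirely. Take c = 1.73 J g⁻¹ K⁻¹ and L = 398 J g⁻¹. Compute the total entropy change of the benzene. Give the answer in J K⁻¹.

ΔS = 244 J/K

Warming step: ΔS₁ = m c ln(T_tr/T_i) = 198 × 1.73 × ln(353.2/332) = 21.2 J/K.
Phase change: ΔS₂ = +mL/T_tr = 198 × 398 / 353.2 = 223.1 J/K.
ΔS_total = (21.2) + (223.1) = 244 J/K.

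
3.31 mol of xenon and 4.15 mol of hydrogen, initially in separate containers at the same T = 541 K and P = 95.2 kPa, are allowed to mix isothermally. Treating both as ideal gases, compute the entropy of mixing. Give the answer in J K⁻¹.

ΔS_mix = 42.6 J/K

Mole fractions: x_A = 3.31/7.46 = 0.444, x_B = 0.556.
ΔS_mix = −R(n_A ln x_A + n_B ln x_B) = −8.314 × (3.31 ln 0.444 + 4.15 ln 0.556) = 42.6 J/K.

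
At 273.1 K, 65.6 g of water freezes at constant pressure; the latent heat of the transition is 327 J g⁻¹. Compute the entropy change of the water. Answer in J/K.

Heat released by the substance: Q = −mL = −65.6 × 327 = −21451.2 J.
At constant T, ΔS = Q_rev/T = −21451.2 / 273.1 = -78.5 J/K.

ΔS = -78.5 J/K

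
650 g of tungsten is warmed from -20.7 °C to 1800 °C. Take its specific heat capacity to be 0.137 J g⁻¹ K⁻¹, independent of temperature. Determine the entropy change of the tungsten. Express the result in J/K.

In kelvin: T₁ = 252.45 K, T₂ = 2073.15 K. ΔS = ∫dQ_rev/T = m c ln(T₂/T₁) = 650 × 0.137 × ln(2073.15/252.45) = 188 J/K.

ΔS = 188 J/K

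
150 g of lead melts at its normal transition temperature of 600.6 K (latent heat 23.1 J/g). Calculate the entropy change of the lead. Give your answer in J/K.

ΔS = 5.77 J/K

Heat absorbed by the substance: Q = mL = 150 × 23.1 = 3465 J.
At constant T, ΔS = Q_rev/T = 3465 / 600.6 = 5.77 J/K.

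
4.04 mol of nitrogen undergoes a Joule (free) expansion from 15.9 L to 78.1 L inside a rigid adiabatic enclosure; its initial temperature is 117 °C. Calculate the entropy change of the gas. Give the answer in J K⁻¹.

ΔS_gas = 53.5 J/K

For an ideal gas in free expansion Q = 0 and W = 0, so T is unchanged.
Entropy is a state function; using a reversible isothermal path, ΔS_gas = nR ln(V₂/V₁) = 4.04 × 8.314 × ln(78.1/15.9) = 53.5 J/K.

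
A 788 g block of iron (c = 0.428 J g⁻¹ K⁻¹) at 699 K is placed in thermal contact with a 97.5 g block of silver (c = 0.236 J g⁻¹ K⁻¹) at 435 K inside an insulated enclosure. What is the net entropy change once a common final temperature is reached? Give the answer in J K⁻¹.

Energy balance: T_f = (m₁c₁T₁ + m₂c₂T₂)/(m₁c₁ + m₂c₂) = 682.14 K.
ΔS₁ = m₁c₁ ln(T_f/T₁) = 337.264 × ln(682.14/699) = -8.235 J/K.
ΔS₂ = m₂c₂ ln(T_f/T₂) = 23.01 × ln(682.14/435) = 10.35 J/K.
ΔS_total = -8.235 + 10.35 = 2.12 J/K.

ΔS_total = 2.12 J/K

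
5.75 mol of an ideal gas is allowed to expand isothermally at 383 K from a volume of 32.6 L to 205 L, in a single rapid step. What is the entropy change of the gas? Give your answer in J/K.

ΔS_gas = 87.9 J/K

Entropy is a state function, so ΔS_gas depends only on the end states.
For an isothermal ideal gas ΔS_gas = nR ln(V₂/V₁) = 5.75 × 8.314 × ln(205/32.6) = 87.9 J/K.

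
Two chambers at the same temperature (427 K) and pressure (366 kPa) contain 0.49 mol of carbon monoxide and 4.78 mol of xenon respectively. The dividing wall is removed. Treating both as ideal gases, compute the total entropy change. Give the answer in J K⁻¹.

Mole fractions: x_A = 0.49/5.27 = 0.093, x_B = 0.907.
ΔS_mix = −R(n_A ln x_A + n_B ln x_B) = −8.314 × (0.49 ln 0.093 + 4.78 ln 0.907) = 13.6 J/K.

ΔS_mix = 13.6 J/K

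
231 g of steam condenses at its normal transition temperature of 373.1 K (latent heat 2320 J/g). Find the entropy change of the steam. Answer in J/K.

ΔS = -1440 J/K

Heat released by the substance: Q = −mL = −231 × 2320 = −535920 J.
At constant T, ΔS = Q_rev/T = −535920 / 373.1 = -1440 J/K.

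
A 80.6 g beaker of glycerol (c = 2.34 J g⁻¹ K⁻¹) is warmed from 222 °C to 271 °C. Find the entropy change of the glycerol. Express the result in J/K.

In kelvin: T₁ = 495.15 K, T₂ = 544.15 K. ΔS = ∫dQ_rev/T = m c ln(T₂/T₁) = 80.6 × 2.34 × ln(544.15/495.15) = 17.8 J/K.

ΔS = 17.8 J/K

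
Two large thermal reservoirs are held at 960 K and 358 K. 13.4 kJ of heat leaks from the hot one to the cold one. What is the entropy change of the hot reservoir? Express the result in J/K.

The hot reservoir loses heat Q, so ΔS_hot = −Q/T_H = −13400/960 = -14 J/K.

ΔS_hot = -14 J/K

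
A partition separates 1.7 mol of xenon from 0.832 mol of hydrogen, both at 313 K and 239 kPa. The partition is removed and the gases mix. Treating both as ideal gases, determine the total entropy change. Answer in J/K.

ΔS_mix = 13.3 J/K

Mole fractions: x_A = 1.7/2.53 = 0.671, x_B = 0.329.
ΔS_mix = −R(n_A ln x_A + n_B ln x_B) = −8.314 × (1.7 ln 0.671 + 0.832 ln 0.329) = 13.3 J/K.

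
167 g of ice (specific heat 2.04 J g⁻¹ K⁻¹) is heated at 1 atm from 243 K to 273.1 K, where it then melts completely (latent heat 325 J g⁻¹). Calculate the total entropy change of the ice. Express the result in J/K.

Warming step: ΔS₁ = m c ln(T_tr/T_i) = 167 × 2.04 × ln(273.1/243) = 39.783 J/K.
Phase change: ΔS₂ = +mL/T_tr = 167 × 325 / 273.1 = 198.74 J/K.
ΔS_total = (39.783) + (198.74) = 239 J/K.

ΔS = 239 J/K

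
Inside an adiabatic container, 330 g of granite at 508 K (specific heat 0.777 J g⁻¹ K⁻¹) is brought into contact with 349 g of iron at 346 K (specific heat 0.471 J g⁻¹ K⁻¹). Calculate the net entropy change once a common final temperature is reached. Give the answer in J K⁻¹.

Energy balance: T_f = (m₁c₁T₁ + m₂c₂T₂)/(m₁c₁ + m₂c₂) = 444.72 K.
ΔS₁ = m₁c₁ ln(T_f/T₁) = 256.41 × ln(444.72/508) = -34.114 J/K.
ΔS₂ = m₂c₂ ln(T_f/T₂) = 164.379 × ln(444.72/346) = 41.258 J/K.
ΔS_total = -34.114 + 41.258 = 7.14 J/K.

ΔS_total = 7.14 J/K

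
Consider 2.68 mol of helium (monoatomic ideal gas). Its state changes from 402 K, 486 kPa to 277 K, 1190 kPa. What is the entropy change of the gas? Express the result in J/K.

ΔS = nC_p ln(T₂/T₁) − nR ln(P₂/P₁), with C_p = 5R/2 = 20.79 J mol⁻¹ K⁻¹ for a monoatomic ideal gas.
ΔS = 2.68 × [20.79 × ln(277/402) − 8.314 × ln(1190/486)] = -40.7 J/K.

ΔS = -40.7 J/K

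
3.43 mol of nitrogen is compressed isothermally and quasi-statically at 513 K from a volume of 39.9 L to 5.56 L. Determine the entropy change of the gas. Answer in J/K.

ΔS_gas = -56.2 J/K

For an isothermal ideal gas ΔS_gas = nR ln(V₂/V₁) = 3.43 × 8.314 × ln(5.56/39.9) = -56.2 J/K.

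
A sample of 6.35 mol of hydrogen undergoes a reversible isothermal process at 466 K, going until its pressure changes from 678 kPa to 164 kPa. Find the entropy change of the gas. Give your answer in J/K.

ΔS_gas = 74.9 J/K

For an isothermal ideal gas ΔS_gas = nR ln(P₁/P₂) = 6.35 × 8.314 × ln(678/164) = 74.9 J/K.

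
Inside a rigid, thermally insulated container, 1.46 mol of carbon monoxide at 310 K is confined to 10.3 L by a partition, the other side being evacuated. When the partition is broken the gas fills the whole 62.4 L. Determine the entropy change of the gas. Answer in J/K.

ΔS_gas = 21.9 J/K

No heat is exchanged and no work is done, so the ideal-gas temperature stays constant.
Entropy is a state function; using a reversible isothermal path, ΔS_gas = nR ln(V₂/V₁) = 1.46 × 8.314 × ln(62.4/10.3) = 21.9 J/K.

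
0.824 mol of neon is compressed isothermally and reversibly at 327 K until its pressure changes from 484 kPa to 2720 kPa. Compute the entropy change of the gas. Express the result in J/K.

For an isothermal ideal gas ΔS_gas = nR ln(P₁/P₂) = 0.824 × 8.314 × ln(484/2720) = -11.8 J/K.

ΔS_gas = -11.8 J/K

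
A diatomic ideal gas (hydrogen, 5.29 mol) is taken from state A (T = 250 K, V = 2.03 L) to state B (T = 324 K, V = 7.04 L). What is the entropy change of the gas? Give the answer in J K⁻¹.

ΔS = 83.2 J/K

Entropy is a state function: ΔS = nC_V ln(T₂/T₁) + nR ln(V₂/V₁), with C_V = 5R/2 = 20.79 J mol⁻¹ K⁻¹ for a diatomic ideal gas.
ΔS = 5.29 × [20.79 × ln(324/250) + 8.314 × ln(7.04/2.03)] = 83.2 J/K.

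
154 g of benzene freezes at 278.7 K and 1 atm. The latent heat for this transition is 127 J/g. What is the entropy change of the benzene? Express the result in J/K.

ΔS = -70.2 J/K

Heat released by the substance: Q = −mL = −154 × 127 = −19558 J.
At constant T, ΔS = Q_rev/T = −19558 / 278.7 = -70.2 J/K.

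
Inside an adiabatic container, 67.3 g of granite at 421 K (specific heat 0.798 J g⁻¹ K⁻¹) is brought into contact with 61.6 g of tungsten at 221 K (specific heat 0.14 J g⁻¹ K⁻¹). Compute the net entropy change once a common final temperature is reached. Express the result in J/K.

Energy balance: T_f = (m₁c₁T₁ + m₂c₂T₂)/(m₁c₁ + m₂c₂) = 393.33 K.
ΔS₁ = m₁c₁ ln(T_f/T₁) = 53.7054 × ln(393.33/421) = -3.651 J/K.
ΔS₂ = m₂c₂ ln(T_f/T₂) = 8.624 × ln(393.33/221) = 4.972 J/K.
ΔS_total = -3.651 + 4.972 = 1.32 J/K.

ΔS_total = 1.32 J/K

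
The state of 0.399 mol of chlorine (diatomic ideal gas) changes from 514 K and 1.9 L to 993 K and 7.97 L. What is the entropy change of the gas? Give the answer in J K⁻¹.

ΔS = 10.2 J/K

Entropy is a state function: ΔS = nC_V ln(T₂/T₁) + nR ln(V₂/V₁), with C_V = 5R/2 = 20.79 J mol⁻¹ K⁻¹ for a diatomic ideal gas.
ΔS = 0.399 × [20.79 × ln(993/514) + 8.314 × ln(7.97/1.9)] = 10.2 J/K.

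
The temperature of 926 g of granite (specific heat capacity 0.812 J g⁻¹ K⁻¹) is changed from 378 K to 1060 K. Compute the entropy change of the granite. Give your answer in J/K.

ΔS = 775 J/K

ΔS = ∫dQ_rev/T = m c ln(T₂/T₁) = 926 × 0.812 × ln(1060/378) = 775 J/K.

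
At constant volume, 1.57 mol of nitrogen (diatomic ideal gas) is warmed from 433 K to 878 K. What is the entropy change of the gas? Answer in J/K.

ΔS = 23.1 J/K

At constant volume, ΔS = nC_V ln(T₂/T₁) with C_V = 5R/2 = 20.79 J mol⁻¹ K⁻¹.
ΔS = 1.57 × 20.79 × ln(878/433) = 23.1 J/K.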